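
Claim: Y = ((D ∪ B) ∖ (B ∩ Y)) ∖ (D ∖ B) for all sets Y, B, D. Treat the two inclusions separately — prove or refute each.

(⊆) fails and (⊇) fails.

(⊆) This inclusion fails. Take Y = {1}, B = ∅, D = ∅; then 1 ∈ Y but 1 ∉ ((D ∪ B) ∖ (B ∩ Y)) ∖ (D ∖ B).

(⊇) This inclusion fails. Take Y = ∅, B = {1}, D = ∅; then 1 ∈ ((D ∪ B) ∖ (B ∩ Y)) ∖ (D ∖ B) but 1 ∉ Y.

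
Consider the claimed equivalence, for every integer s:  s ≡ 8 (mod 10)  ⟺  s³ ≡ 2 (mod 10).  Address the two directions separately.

Equivalent; both directions hold.

Converse. Suppose s³ ≡ 2 (mod 10). The only residue r in {0, …, 9} with r³ ≡ 2 (mod 10) is r = 8, so s ≡ 8 (mod 10).

Forward direction. Suppose s ≡ 8 (mod 10). Write s = 10j + 8. Then (10j + 8)³ = 1000j³ + 2400j² + 1920j + 512 = 10(100j³ + 240j² + 192j + 51) + 2, so s³ ≡ 2 (mod 10).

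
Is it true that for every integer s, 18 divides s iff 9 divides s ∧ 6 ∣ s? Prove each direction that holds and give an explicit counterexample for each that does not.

Both directions hold.

(→) If 18 ∣ s, write s = 18q. Since 18 = 2·9, s = 9·(2q), so 9 ∣ s; and since 18 = 3·6, s = 6·(3q), so 6 ∣ s.

(←) Suppose 9 ∣ s and 6 ∣ s. Any common multiple of 9 and 6 is a multiple of their lcm; here lcm(9, 6) = 9·6/gcd(9, 6) = 54/3 = 18, so 18 ∣ s.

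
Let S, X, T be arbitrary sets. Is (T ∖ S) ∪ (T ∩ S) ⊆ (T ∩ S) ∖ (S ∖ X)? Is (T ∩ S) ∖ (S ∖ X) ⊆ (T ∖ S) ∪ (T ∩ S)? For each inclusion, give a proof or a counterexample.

(⊇) Let x ∈ (T ∩ S) ∖ (S ∖ X). Then x ∈ S ∩ X ∩ T, from which x ∈ (T ∖ S) ∪ (T ∩ S).

(⊆) This inclusion fails. Take S = ∅, X = ∅, T = {1}; then 1 ∈ (T ∖ S) ∪ (T ∩ S) but 1 ∉ (T ∩ S) ∖ (S ∖ X).

(⊆) fails; (⊇) holds.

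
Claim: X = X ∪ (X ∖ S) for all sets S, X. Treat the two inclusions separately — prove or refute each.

(⊇) Let x ∈ X ∪ (X ∖ S). Then either x ∈ X and x ∉ S; or x ∈ S ∩ X. In each case x ∈ X, so X ∪ (X ∖ S) ⊆ X.

(⊆) Let x ∈ X. Then either x ∈ X and x ∉ S; or x ∈ S ∩ X. In each case x ∈ X ∪ (X ∖ S), so X ⊆ X ∪ (X ∖ S).

Both inclusions hold.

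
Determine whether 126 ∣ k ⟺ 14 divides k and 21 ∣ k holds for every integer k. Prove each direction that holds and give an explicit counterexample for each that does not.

Only the forward implication holds.

Forward direction. If 126 ∣ k, write k = 126q. Since 126 = 9·14, k = 14·(9q), so 14 ∣ k; and since 126 = 6·21, k = 21·(6q), so 21 ∣ k.

Converse. This fails: take k = 42. Both 14 ∣ 42 and 21 ∣ 42, yet 42 is not a multiple of 126 (since 42 = 0·126 + 42), so 126 ∤ 42.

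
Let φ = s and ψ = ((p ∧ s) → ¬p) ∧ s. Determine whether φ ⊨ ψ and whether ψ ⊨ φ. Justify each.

(⇒) fails; (⇐) holds.

[⇒] This fails. Under p = T, s = T, the left side is true but the right side is false.

[⇐] Assume the antecedent. If p is true, the antecedent cannot hold. If p is false, the antecedent forces (p = F, s = T), and s holds there. Either way s holds.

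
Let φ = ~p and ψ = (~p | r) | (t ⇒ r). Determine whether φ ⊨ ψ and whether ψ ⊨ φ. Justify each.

(→) Assume the antecedent. If t is true, the antecedent forces (t = T, r = F, p = F) or (t = T, r = T, p = F), and (~p | r) | (t ⇒ r) holds there. If t is false, (~p | r) | (t ⇒ r) reduces to true regardless of the other variables. Either way (~p | r) | (t ⇒ r) holds.

(←) This fails. Under t = F, r = F, p = T, the left side is false but the right side is true.

Not equivalent: only (⇒) holds.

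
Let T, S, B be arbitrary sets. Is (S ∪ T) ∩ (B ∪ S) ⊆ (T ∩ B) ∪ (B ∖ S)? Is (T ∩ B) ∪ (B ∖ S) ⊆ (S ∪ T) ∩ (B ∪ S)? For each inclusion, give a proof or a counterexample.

Forward inclusion. This inclusion fails. Take T = ∅, S = {1}, B = ∅; then 1 ∈ (S ∪ T) ∩ (B ∪ S) but 1 ∉ (T ∩ B) ∪ (B ∖ S).

Reverse inclusion. This inclusion fails. Take T = ∅, S = ∅, B = {1}; then 1 ∈ (T ∩ B) ∪ (B ∖ S) but 1 ∉ (S ∪ T) ∩ (B ∪ S).

Both inclusions fail.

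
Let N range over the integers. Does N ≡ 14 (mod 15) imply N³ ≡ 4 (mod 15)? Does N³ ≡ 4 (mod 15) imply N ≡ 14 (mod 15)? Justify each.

(⇒) This fails: take N = 14. Then 14 ≡ 14 (mod 15), but 14³ = 2744 ≡ 14 (mod 15), not 4.

(⇐) This fails: take N = 4. Then 4³ = 64 ≡ 4 (mod 15), yet 4 ≡ 4 (mod 15), not 14.

(⇒) fails and (⇐) fails.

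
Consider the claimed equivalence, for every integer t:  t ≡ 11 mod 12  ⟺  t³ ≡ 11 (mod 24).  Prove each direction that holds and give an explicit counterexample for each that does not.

The forward direction fails; the converse holds.

(⟹) This fails: take t = 23. Then 23 ≡ 11 (mod 12), but 23³ = 12167 ≡ 23 (mod 24), not 11.

(⟸) Conversely, the residues r modulo 24 with r³ ≡ 11 (mod 24) are exactly {11}, and each is ≡ 11 (mod 12).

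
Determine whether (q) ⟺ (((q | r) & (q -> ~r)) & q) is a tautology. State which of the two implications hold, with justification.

Only the reverse direction holds.

Converse. Assume the antecedent. If q is true, q reduces to true regardless of the other variables. If q is false, the antecedent cannot hold. Either way q holds.

Forward direction. This fails. Under q = T, r = T, the left side is true but the right side is false.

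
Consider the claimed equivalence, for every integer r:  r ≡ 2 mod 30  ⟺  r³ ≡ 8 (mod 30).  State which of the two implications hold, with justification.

Both implications hold.

(→) Suppose r ≡ 2 mod 30. Write r = 30j + 2. Then (30j + 2)³ = 27000j³ + 5400j² + 360j + 8 = 30(900j³ + 180j² + 12j) + 8, so r³ ≡ 8 (mod 30).

(←) Conversely, suppose r³ ≡ 8 (mod 30). The only residue r in {0, …, 29} with r³ ≡ 8 (mod 30) is r = 2, so r ≡ 2 (mod 30).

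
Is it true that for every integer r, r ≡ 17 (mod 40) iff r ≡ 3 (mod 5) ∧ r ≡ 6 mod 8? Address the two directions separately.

Forward direction. This fails: r = 17 gives 17 ≡ 17 (mod 40) but 17 ≡ 2 (mod 5), so the conjunction on the right does not hold.

Converse. This fails: r = 38 satisfies both congruences on the right (38 ≡ 3 mod 5 and 38 ≡ 6 mod 8) yet 38 ≡ 38 (mod 40), not 17.

Both directions fail.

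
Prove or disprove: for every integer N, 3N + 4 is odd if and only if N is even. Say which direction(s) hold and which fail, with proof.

[⇒] This fails: N = 5 gives 3N + 4 = 19, which is odd, but 5 is odd, not even.

[⇐] This also fails: N = 4 is even, but 3N + 4 = 16 is even, not odd.

Neither implication holds.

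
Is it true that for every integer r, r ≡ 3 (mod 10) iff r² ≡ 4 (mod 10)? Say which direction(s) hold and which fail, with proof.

(⇒) fails and (⇐) fails.

(→) This fails: take r = 3. Then 3 ≡ 3 (mod 10), but 3² = 9 ≡ 9 (mod 10), not 4.

(←) This fails: take r = 2. Then 2² = 4 ≡ 4 (mod 10), yet 2 ≡ 2 (mod 10), not 3.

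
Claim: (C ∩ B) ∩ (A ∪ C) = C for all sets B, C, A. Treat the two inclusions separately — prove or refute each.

Only the forward inclusion holds.

Reverse inclusion. This inclusion fails. Take B = ∅, C = {1}, A = ∅; then 1 ∈ C but 1 ∉ (C ∩ B) ∩ (A ∪ C).

Forward inclusion. Let x ∈ (C ∩ B) ∩ (A ∪ C). Then either x ∈ B ∩ C and x ∉ A; or x ∈ B ∩ C ∩ A. In each case x ∈ C, so (C ∩ B) ∩ (A ∪ C) ⊆ C.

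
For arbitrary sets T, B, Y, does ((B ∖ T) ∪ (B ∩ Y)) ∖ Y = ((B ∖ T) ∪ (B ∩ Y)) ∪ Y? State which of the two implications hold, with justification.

(⊆) Let x ∈ ((B ∖ T) ∪ (B ∩ Y)) ∖ Y. Then x ∈ B and x ∉ T, Y, from which x ∈ ((B ∖ T) ∪ (B ∩ Y)) ∪ Y.

(⊇) This inclusion fails. Take T = ∅, B = ∅, Y = {1}; then 1 ∈ ((B ∖ T) ∪ (B ∩ Y)) ∪ Y but 1 ∉ ((B ∖ T) ∪ (B ∩ Y)) ∖ Y.

(⊆) holds; (⊇) fails.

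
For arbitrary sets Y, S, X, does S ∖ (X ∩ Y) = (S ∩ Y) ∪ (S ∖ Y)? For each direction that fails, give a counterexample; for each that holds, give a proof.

(⟹) Let x ∈ S ∖ (X ∩ Y). Then either x ∈ S and x ∉ Y, X; or x ∈ Y ∩ S and x ∉ X; or x ∈ S ∩ X and x ∉ Y. In each case x ∈ (S ∩ Y) ∪ (S ∖ Y), so S ∖ (X ∩ Y) ⊆ (S ∩ Y) ∪ (S ∖ Y).

(⟸) This inclusion fails. Take Y = {1}, S = {1}, X = {1}; then 1 ∈ (S ∩ Y) ∪ (S ∖ Y) but 1 ∉ S ∖ (X ∩ Y).

The sets are not equal: only the forward inclusion holds.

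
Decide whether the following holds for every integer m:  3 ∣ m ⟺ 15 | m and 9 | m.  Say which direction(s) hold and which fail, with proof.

(⇒) This fails: take m = 3. Certainly 3 ∣ 3, but 15 ∤ 3.

(⇐) Suppose 15 ∣ m and 9 ∣ m. Any common multiple of 15 and 9 is a multiple of their lcm; here lcm(15, 9) = 15·9/gcd(15, 9) = 135/3 = 45, so 45 ∣ m. Since 3 ∣ 45, it follows that 3 ∣ m.

The forward direction fails; the converse holds.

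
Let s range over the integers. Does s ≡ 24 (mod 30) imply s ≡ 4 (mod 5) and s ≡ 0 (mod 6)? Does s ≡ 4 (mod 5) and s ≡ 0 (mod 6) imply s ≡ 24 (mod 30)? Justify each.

Both directions hold; the statement is true.

(←) If s ≡ 4 (mod 5) and s ≡ 0 (mod 6), then by the Chinese remainder theorem s ≡ 24 (mod 30). This is exactly s ≡ 24 (mod 30).

(→) Suppose s ≡ 24 (mod 30); write s = 30j + 24. Since 5 ∣ 30, reducing mod 5 gives s ≡ 24 ≡ 4 (mod 5); since 6 ∣ 30, reducing mod 6 gives s ≡ 24 ≡ 0 (mod 6).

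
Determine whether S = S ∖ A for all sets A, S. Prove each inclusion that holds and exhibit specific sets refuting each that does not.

(⟹) This inclusion fails. Take A = {1}, S = {1}; then 1 ∈ S but 1 ∉ S ∖ A.

(⟸) Let x ∈ S ∖ A. Then x ∈ S and x ∉ A, from which x ∈ S.

The sets are not equal: only the reverse inclusion holds.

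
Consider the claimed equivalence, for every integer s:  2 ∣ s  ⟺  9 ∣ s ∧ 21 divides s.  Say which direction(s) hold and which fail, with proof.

Both directions fail.

(→) This fails: take s = 2. Certainly 2 ∣ 2, but 9 ∤ 2.

(←) This fails: take s = 63. Both 9 ∣ 63 and 21 ∣ 63, yet 63 is not a multiple of 2 (since 63 = 31·2 + 1), so 2 ∤ 63.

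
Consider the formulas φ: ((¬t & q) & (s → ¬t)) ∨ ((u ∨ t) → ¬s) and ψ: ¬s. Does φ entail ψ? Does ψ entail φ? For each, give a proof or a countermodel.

Not equivalent: only (⇐) holds.

[⇒] This fails. Under t = F, s = T, q = F, u = F, the left side is true but the right side is false.

[⇐] Assume the antecedent. If s is true, the antecedent cannot hold. If s is false, the consequent reduces to true regardless of the other variables. Either way the consequent holds.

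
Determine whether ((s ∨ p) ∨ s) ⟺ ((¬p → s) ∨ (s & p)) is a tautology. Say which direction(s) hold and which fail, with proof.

(⇐) Assume the antecedent. If p is true, (s ∨ p) ∨ s reduces to true regardless of the other variables. If p is false, the antecedent forces (p = F, s = T), and (s ∨ p) ∨ s holds there. Either way (s ∨ p) ∨ s holds.

(⇒) Assume the antecedent. If p is true, (¬p → s) ∨ (s & p) reduces to true regardless of the other variables. If p is false, the antecedent forces (p = F, s = T), and (¬p → s) ∨ (s & p) holds there. Either way (¬p → s) ∨ (s & p) holds.

Both implications hold.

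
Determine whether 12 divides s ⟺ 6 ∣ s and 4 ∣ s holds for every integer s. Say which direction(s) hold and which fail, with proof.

[⇒] If 12 ∣ s, write s = 12q. Since 12 = 2·6, s = 6·(2q), so 6 ∣ s; and since 12 = 3·4, s = 4·(3q), so 4 ∣ s.

[⇐] Suppose 6 ∣ s and 4 ∣ s. Any common multiple of 6 and 4 is a multiple of their lcm; here lcm(6, 4) = 6·4/gcd(6, 4) = 24/2 = 12, so 12 ∣ s.

Both directions hold.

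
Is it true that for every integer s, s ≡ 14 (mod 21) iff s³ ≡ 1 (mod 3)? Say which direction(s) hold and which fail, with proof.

(⇒) fails and (⇐) fails.

(→) This fails: take s = 14. Then 14 ≡ 14 (mod 21), but 14³ = 2744 ≡ 2 (mod 3), not 1.

(←) This fails: take s = 1. Then 1³ = 1 ≡ 1 (mod 3), yet 1 ≡ 1 (mod 21), not 14.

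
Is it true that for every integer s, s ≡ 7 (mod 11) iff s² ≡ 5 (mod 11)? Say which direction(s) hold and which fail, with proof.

Only the forward implication holds.

(→) Suppose s ≡ 7 (mod 11). Write s = 11j + 7. Then (11j + 7)² = 121j² + 154j + 49 = 11(11j² + 14j + 4) + 5, so s² ≡ 5 (mod 11).

(←) This fails: take s = 4. Then 4² = 16 ≡ 5 (mod 11), yet 4 ≡ 4 (mod 11), not 7.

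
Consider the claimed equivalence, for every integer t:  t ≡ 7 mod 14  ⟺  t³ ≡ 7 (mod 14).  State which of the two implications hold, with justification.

Equivalent; both directions hold.

(⟹) Suppose t ≡ 7 mod 14. Write t = 14j + 7. Then (14j + 7)³ = 2744j³ + 4116j² + 2058j + 343 = 14(196j³ + 294j² + 147j + 24) + 7, so t³ ≡ 7 (mod 14).

(⟸) Conversely, suppose t³ ≡ 7 (mod 14). The only residue r in {0, …, 13} with r³ ≡ 7 (mod 14) is r = 7, so t ≡ 7 (mod 14).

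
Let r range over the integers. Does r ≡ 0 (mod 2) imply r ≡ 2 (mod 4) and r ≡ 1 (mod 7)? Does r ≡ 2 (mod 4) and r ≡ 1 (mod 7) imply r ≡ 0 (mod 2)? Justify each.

Only the converse holds.

(⇒) This fails: r = 0 gives 0 ≡ 0 (mod 2) but 0 ≡ 0 (mod 4), so the conjunction on the right does not hold.

(⇐) Conversely, if r ≡ 2 (mod 4) and r ≡ 1 (mod 7), then by the Chinese remainder theorem r ≡ 22 (mod 28). Since 22 ≡ 0 (mod 2) and 2 ∣ 28, we get r ≡ 0 (mod 2).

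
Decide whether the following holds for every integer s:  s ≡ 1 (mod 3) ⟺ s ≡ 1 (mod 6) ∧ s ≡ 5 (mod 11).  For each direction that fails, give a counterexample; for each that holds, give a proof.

(⇒) fails; (⇐) holds.

(⇒) This fails: s = 1 gives 1 ≡ 1 (mod 3) but 1 ≡ 1 (mod 11), so the conjunction on the right does not hold.

(⇐) Conversely, if s ≡ 1 (mod 6) and s ≡ 5 (mod 11), then by the Chinese remainder theorem s ≡ 49 (mod 66). Since 49 ≡ 1 (mod 3) and 3 ∣ 66, we get s ≡ 1 (mod 3).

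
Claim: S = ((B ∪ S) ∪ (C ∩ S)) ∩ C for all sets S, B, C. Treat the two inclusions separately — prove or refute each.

(⟹) This inclusion fails. Take S = {1}, B = ∅, C = ∅; then 1 ∈ S but 1 ∉ ((B ∪ S) ∪ (C ∩ S)) ∩ C.

(⟸) This inclusion fails. Take S = ∅, B = {1}, C = {1}; then 1 ∈ ((B ∪ S) ∪ (C ∩ S)) ∩ C but 1 ∉ S.

Neither inclusion holds.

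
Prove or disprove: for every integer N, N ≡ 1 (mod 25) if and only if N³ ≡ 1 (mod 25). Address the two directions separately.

Both directions hold; the statement is true.

(←) Suppose N³ ≡ 1 (mod 25). The only residue r in {0, …, 24} with r³ ≡ 1 (mod 25) is r = 1, so N ≡ 1 (mod 25).

(→) Suppose N ≡ 1 (mod 25). Write N = 25j + 1. Then (25j + 1)³ = 15625j³ + 1875j² + 75j + 1 = 25(625j³ + 75j² + 3j) + 1, so N³ ≡ 1 (mod 25).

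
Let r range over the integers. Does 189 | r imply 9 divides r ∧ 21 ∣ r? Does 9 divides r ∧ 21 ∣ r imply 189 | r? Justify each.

The forward direction holds; the converse fails.

(←) This fails: take r = 63. Both 9 ∣ 63 and 21 ∣ 63, yet 63 is not a multiple of 189 (since 63 = 0·189 + 63), so 189 ∤ 63.

(→) If 189 ∣ r, write r = 189q. Since 189 = 21·9, r = 9·(21q), so 9 ∣ r; and since 189 = 9·21, r = 21·(9q), so 21 ∣ r.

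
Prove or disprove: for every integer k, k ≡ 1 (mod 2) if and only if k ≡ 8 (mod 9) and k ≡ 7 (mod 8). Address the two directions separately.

(⇒) fails; (⇐) holds.

[⇒] This fails: k = 1 gives 1 ≡ 1 (mod 2) but 1 ≡ 1 (mod 9), so the conjunction on the right does not hold.

[⇐] Conversely, if k ≡ 8 (mod 9) and k ≡ 7 (mod 8), then by the Chinese remainder theorem k ≡ 71 (mod 72). Since 71 ≡ 1 (mod 2) and 2 ∣ 72, we get k ≡ 1 (mod 2).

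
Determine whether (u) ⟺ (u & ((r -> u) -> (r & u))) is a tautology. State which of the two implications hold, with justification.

Not equivalent: only (⇐) holds.

[⇐] Assume the antecedent. If r is true, the antecedent forces (r = T, u = T), and u holds there. If r is false, the antecedent cannot hold. Either way u holds.

[⇒] This fails. Under r = F, u = T, the left side is true but the right side is false.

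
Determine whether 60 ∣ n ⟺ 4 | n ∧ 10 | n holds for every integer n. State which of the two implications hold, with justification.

(⇒) holds; (⇐) fails.

(⟹) If 60 ∣ n, write n = 60q. Since 60 = 15·4, n = 4·(15q), so 4 ∣ n; and since 60 = 6·10, n = 10·(6q), so 10 ∣ n.

(⟸) This fails: take n = 20. Both 4 ∣ 20 and 10 ∣ 20, yet 20 is not a multiple of 60 (since 20 = 0·60 + 20), so 60 ∤ 20.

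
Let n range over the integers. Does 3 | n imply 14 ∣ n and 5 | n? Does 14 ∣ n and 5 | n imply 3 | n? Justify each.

Neither implication holds.

(⟹) This fails: take n = 3. Certainly 3 ∣ 3, but 14 ∤ 3.

(⟸) This fails: take n = 70. Both 14 ∣ 70 and 5 ∣ 70, yet 70 is not a multiple of 3 (since 70 = 23·3 + 1), so 3 ∤ 70.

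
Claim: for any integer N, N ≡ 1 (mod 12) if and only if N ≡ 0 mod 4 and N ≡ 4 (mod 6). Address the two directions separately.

Forward direction. This fails: N = 1 gives 1 ≡ 1 (mod 12) but 1 ≡ 1 (mod 4), so the conjunction on the right does not hold.

Converse. This fails: N = 4 satisfies both congruences on the right (4 ≡ 0 mod 4 and 4 ≡ 4 mod 6) yet 4 ≡ 4 (mod 12), not 1.

Neither direction holds.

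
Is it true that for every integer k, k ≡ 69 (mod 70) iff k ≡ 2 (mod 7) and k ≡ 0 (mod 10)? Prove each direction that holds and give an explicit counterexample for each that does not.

(⇒) This fails: k = 69 gives 69 ≡ 69 (mod 70) but 69 ≡ 6 (mod 7), so the conjunction on the right does not hold.

(⇐) This fails: k = 30 satisfies both congruences on the right (30 ≡ 2 mod 7 and 30 ≡ 0 mod 10) yet 30 ≡ 30 (mod 70), not 69.

Both directions fail.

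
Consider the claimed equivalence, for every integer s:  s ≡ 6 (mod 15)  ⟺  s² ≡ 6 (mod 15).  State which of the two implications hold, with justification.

Not equivalent: only (⇒) holds.

Converse. This fails: take s = 9. Then 9² = 81 ≡ 6 (mod 15), yet 9 ≡ 9 (mod 15), not 6.

Forward direction. Suppose s ≡ 6 (mod 15). Write s = 15j + 6. Then (15j + 6)² = 225j² + 180j + 36 = 15(15j² + 12j + 2) + 6, so s² ≡ 6 (mod 15).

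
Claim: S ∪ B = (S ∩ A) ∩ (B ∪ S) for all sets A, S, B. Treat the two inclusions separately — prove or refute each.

The sets are not equal: only the reverse inclusion holds.

Reverse inclusion. Let x ∈ (S ∩ A) ∩ (B ∪ S). Then either x ∈ A ∩ S and x ∉ B; or x ∈ A ∩ S ∩ B. In each case x ∈ S ∪ B, so (S ∩ A) ∩ (B ∪ S) ⊆ S ∪ B.

Forward inclusion. This inclusion fails. Take A = ∅, S = {1}, B = ∅; then 1 ∈ S ∪ B but 1 ∉ (S ∩ A) ∩ (B ∪ S).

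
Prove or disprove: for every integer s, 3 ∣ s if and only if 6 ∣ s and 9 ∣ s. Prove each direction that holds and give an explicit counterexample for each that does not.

Forward direction. This fails: take s = 3. Certainly 3 ∣ 3, but 6 ∤ 3.

Converse. Suppose 6 ∣ s and 9 ∣ s. Any common multiple of 6 and 9 is a multiple of their lcm; here lcm(6, 9) = 6·9/gcd(6, 9) = 54/3 = 18, so 18 ∣ s. Since 3 ∣ 18, it follows that 3 ∣ s.

Not equivalent: only (⇐) holds.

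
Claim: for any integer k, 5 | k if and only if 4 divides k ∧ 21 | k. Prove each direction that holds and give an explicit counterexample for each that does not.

Both directions fail.

(→) This fails: take k = 5. Certainly 5 ∣ 5, but 4 ∤ 5.

(←) This fails: take k = 84. Both 4 ∣ 84 and 21 ∣ 84, yet 84 is not a multiple of 5 (since 84 = 16·5 + 4), so 5 ∤ 84.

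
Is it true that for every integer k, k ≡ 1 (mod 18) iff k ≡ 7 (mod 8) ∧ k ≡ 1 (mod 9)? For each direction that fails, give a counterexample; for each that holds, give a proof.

(←) If k ≡ 7 (mod 8) and k ≡ 1 (mod 9), then by the Chinese remainder theorem k ≡ 55 (mod 72). Since 55 ≡ 1 (mod 18) and 18 ∣ 72, we get k ≡ 1 (mod 18).

(→) This fails: k = 1 gives 1 ≡ 1 (mod 18) but 1 ≡ 1 (mod 8), so the conjunction on the right does not hold.

(⇒) fails; (⇐) holds.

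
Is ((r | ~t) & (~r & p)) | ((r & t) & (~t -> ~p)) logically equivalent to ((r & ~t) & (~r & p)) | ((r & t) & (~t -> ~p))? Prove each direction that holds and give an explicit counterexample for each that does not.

(⇒) fails; (⇐) holds.

(⟹) This fails. Under r = F, t = F, p = T, the left side is true but the right side is false.

(⟸) Assume the antecedent. If r is true, the antecedent forces (r = T, t = T, p = F) or (r = T, t = T, p = T), and the consequent holds there. If r is false, the antecedent cannot hold. Either way the consequent holds.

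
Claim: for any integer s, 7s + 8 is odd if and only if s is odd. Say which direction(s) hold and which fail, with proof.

Both implications hold.

(⇐) Suppose s is odd; write s = 2j + 1. Then 7s + 8 = 7·(2j + 1) + 8 = 2·7j + 15, which is odd.

(⇒) Suppose 7s + 8 is odd. Since 7 is odd, 7s and s have the same parity, so 7s + 8 ≡ s + 8 (mod 2). As 8 is even, 7s + 8 is odd exactly when s is odd. Thus s is odd.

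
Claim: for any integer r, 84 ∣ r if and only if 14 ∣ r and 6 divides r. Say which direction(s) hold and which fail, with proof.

Only the forward implication holds.

(→) If 84 ∣ r, write r = 84q. Since 84 = 6·14, r = 14·(6q), so 14 ∣ r; and since 84 = 14·6, r = 6·(14q), so 6 ∣ r.

(←) This fails: take r = 42. Both 14 ∣ 42 and 6 ∣ 42, yet 42 is not a multiple of 84 (since 42 = 0·84 + 42), so 84 ∤ 42.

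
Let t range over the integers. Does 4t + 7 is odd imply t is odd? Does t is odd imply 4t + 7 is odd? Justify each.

[⇒] This fails: take t = 0. Then 4t + 7 = 7, which is odd, yet t = 0 is even, not odd.

[⇐] Suppose t is odd. Since 4 is even, 4t is even for every t, so 4t + 7 has the same parity as 7, which is odd. Hence 4t + 7 is odd.

Only the reverse direction holds.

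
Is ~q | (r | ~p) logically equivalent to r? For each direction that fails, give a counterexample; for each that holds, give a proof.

Not equivalent: only (⇐) holds.

(⇒) This fails. Under q = F, r = F, p = F, the left side is true but the right side is false.

(⇐) Assume the antecedent. If q is true, the antecedent forces (q = T, r = T, p = F) or (q = T, r = T, p = T), and ~q | (r | ~p) holds there. If q is false, ~q | (r | ~p) reduces to true regardless of the other variables. Either way ~q | (r | ~p) holds.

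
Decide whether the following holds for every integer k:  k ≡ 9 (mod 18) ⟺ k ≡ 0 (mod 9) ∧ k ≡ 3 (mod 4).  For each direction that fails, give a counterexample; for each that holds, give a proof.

(⟹) This fails: k = 9 gives 9 ≡ 9 (mod 18) but 9 ≡ 1 (mod 4), so the conjunction on the right does not hold.

(⟸) Conversely, if k ≡ 0 (mod 9) and k ≡ 3 (mod 4), then by the Chinese remainder theorem k ≡ 27 (mod 36). Since 27 ≡ 9 (mod 18) and 18 ∣ 36, we get k ≡ 9 (mod 18).

(⇒) fails; (⇐) holds.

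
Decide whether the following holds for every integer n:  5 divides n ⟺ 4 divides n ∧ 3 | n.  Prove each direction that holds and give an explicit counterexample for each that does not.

Neither direction holds.

(→) This fails: take n = 5. Certainly 5 ∣ 5, but 4 ∤ 5.

(←) This fails: take n = 12. Both 4 ∣ 12 and 3 ∣ 12, yet 12 is not a multiple of 5 (since 12 = 2·5 + 2), so 5 ∤ 12.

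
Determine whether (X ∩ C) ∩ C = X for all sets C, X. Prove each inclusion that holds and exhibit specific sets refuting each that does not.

The sets are not equal: only the forward inclusion holds.

Forward inclusion. Let x ∈ (X ∩ C) ∩ C. Then x ∈ C ∩ X, from which x ∈ X.

Reverse inclusion. This inclusion fails. Take C = ∅, X = {1}; then 1 ∈ X but 1 ∉ (X ∩ C) ∩ C.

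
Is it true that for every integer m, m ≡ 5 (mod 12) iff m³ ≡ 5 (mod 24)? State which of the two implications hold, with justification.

(←) The residues r modulo 24 with r³ ≡ 5 (mod 24) are exactly {5}, and each is ≡ 5 (mod 12).

(→) This fails: take m = 17. Then 17 ≡ 5 (mod 12), but 17³ = 4913 ≡ 17 (mod 24), not 5.

(⇒) fails; (⇐) holds.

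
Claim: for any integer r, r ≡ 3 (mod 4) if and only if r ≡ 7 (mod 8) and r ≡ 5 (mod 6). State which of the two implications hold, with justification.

Only the converse holds.

[⇒] This fails: r = 3 gives 3 ≡ 3 (mod 4) but 3 ≡ 3 (mod 8), so the conjunction on the right does not hold.

[⇐] Conversely, if r ≡ 7 (mod 8) and r ≡ 5 (mod 6), then by the Chinese remainder theorem r ≡ 23 (mod 24). Since 23 ≡ 3 (mod 4) and 4 ∣ 24, we get r ≡ 3 (mod 4).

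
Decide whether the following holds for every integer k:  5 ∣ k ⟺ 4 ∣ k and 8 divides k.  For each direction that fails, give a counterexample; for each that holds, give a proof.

[⇒] This fails: take k = 5. Certainly 5 ∣ 5, but 4 ∤ 5.

[⇐] This fails: take k = 8. Both 4 ∣ 8 and 8 ∣ 8, yet 8 is not a multiple of 5 (since 8 = 1·5 + 3), so 5 ∤ 8.

(⇒) fails and (⇐) fails.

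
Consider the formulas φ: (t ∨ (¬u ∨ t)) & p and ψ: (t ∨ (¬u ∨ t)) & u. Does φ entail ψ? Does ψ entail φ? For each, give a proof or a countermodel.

Both directions fail.

(⟹) This fails. Under p = T, u = F, t = F, the left side is true but the right side is false.

(⟸) This fails. Under p = F, u = T, t = T, the left side is false but the right side is true.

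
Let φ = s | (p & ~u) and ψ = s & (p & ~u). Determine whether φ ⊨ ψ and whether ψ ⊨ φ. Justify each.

Not equivalent: only (⇐) holds.

[⇐] Assume the antecedent. If u is true, the antecedent cannot hold. If u is false, the antecedent forces (u = F, s = T, p = T), and s | (p & ~u) holds there. Either way s | (p & ~u) holds.

[⇒] This fails. Under u = F, s = T, p = F, the left side is true but the right side is false.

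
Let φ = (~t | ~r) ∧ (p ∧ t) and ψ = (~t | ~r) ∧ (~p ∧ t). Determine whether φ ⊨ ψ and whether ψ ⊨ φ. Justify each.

(⟹) This fails. Under t = T, r = F, p = T, the left side is true but the right side is false.

(⟸) This fails. Under t = T, r = F, p = F, the left side is false but the right side is true.

Neither direction holds.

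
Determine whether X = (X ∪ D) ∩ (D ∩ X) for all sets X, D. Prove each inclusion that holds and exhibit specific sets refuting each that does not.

(⟹) This inclusion fails. Take X = {1}, D = ∅; then 1 ∈ X but 1 ∉ (X ∪ D) ∩ (D ∩ X).

(⟸) Let x ∈ (X ∪ D) ∩ (D ∩ X). Then x ∈ X ∩ D, from which x ∈ X.

(⊆) fails; (⊇) holds.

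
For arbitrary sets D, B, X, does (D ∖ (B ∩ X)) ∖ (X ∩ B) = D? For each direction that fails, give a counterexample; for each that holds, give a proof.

(⊆) holds; (⊇) fails.

(⟹) Let x ∈ (D ∖ (B ∩ X)) ∖ (X ∩ B). Then either x ∈ D and x ∉ B, X; or x ∈ D ∩ B and x ∉ X; or x ∈ D ∩ X and x ∉ B. In each case x ∈ D, so (D ∖ (B ∩ X)) ∖ (X ∩ B) ⊆ D.

(⟸) This inclusion fails. Take D = {1}, B = {1}, X = {1}; then 1 ∈ D but 1 ∉ (D ∖ (B ∩ X)) ∖ (X ∩ B).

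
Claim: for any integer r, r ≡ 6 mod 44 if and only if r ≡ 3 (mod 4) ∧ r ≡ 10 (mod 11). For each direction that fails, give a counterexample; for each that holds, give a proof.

Both directions fail.

(→) This fails: r = 6 gives 6 ≡ 6 (mod 44) but 6 ≡ 2 (mod 4), so the conjunction on the right does not hold.

(←) This fails: r = 43 satisfies both congruences on the right (43 ≡ 3 mod 4 and 43 ≡ 10 mod 11) yet 43 ≡ 43 (mod 44), not 6.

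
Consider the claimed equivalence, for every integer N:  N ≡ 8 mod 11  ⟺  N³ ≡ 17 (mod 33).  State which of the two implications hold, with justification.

[⇒] This fails: take N = 19. Then 19 ≡ 8 (mod 11), but 19³ = 6859 ≡ 28 (mod 33), not 17.

[⇐] Conversely, the residues r modulo 33 with r³ ≡ 17 (mod 33) are exactly {8}, and each is ≡ 8 (mod 11).

Not equivalent: only (⇐) holds.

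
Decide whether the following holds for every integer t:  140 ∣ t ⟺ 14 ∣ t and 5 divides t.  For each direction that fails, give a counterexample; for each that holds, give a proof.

(⟸) This fails: take t = 70. Both 14 ∣ 70 and 5 ∣ 70, yet 70 is not a multiple of 140 (since 70 = 0·140 + 70), so 140 ∤ 70.

(⟹) If 140 ∣ t, write t = 140q. Since 140 = 10·14, t = 14·(10q), so 14 ∣ t; and since 140 = 28·5, t = 5·(28q), so 5 ∣ t.

The forward direction holds; the converse fails.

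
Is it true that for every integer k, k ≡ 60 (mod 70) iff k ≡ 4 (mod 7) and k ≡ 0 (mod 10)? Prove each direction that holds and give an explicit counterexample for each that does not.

Both directions hold.

(⇒) Suppose k ≡ 60 (mod 70); write k = 70j + 60. Since 7 ∣ 70, reducing mod 7 gives k ≡ 60 ≡ 4 (mod 7); since 10 ∣ 70, reducing mod 10 gives k ≡ 60 ≡ 0 (mod 10).

(⇐) Conversely, if k ≡ 4 (mod 7) and k ≡ 0 (mod 10), then by the Chinese remainder theorem k ≡ 60 (mod 70). This is exactly k ≡ 60 (mod 70).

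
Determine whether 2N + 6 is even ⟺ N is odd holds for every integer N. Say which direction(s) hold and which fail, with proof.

(⟸) Suppose N is odd. Since 2 is even, 2N is even for every N, so 2N + 6 has the same parity as 6, which is even. Hence 2N + 6 is even.

(⟹) This fails: take N = 4. Then 2N + 6 = 14, which is even, yet N = 4 is even, not odd.

(⇒) fails; (⇐) holds.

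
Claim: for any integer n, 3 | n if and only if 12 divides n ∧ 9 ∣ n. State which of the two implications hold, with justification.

Forward direction. This fails: take n = 3. Certainly 3 ∣ 3, but 12 ∤ 3.

Converse. Suppose 12 ∣ n and 9 ∣ n. Any common multiple of 12 and 9 is a multiple of their lcm; here lcm(12, 9) = 12·9/gcd(12, 9) = 108/3 = 36, so 36 ∣ n. Since 3 ∣ 36, it follows that 3 ∣ n.

Only the converse holds.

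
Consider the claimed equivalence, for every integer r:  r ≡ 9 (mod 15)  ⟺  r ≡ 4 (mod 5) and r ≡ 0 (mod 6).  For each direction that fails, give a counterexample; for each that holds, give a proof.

Forward direction. This fails: r = 9 gives 9 ≡ 9 (mod 15) but 9 ≡ 3 (mod 6), so the conjunction on the right does not hold.

Converse. If r ≡ 4 (mod 5) and r ≡ 0 (mod 6), then by the Chinese remainder theorem r ≡ 24 (mod 30). Since 24 ≡ 9 (mod 15) and 15 ∣ 30, we get r ≡ 9 (mod 15).

Only the converse holds.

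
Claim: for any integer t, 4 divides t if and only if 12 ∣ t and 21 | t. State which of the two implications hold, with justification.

(→) This fails: take t = 4. Certainly 4 ∣ 4, but 12 ∤ 4.

(←) Suppose 12 ∣ t and 21 ∣ t. Any common multiple of 12 and 21 is a multiple of their lcm; here lcm(12, 21) = 12·21/gcd(12, 21) = 252/3 = 84, so 84 ∣ t. Since 4 ∣ 84, it follows that 4 ∣ t.

(⇒) fails; (⇐) holds.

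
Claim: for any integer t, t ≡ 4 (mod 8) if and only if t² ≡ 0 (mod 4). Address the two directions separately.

(⇐) This fails: take t = 0. Then 0² = 0 ≡ 0 (mod 4), yet 0 ≡ 0 (mod 8), not 4.

(⇒) Suppose t ≡ 4 (mod 8). Then t² ≡ 4² = 16 (mod 8), and since 4 ∣ 8, also t² ≡ 0 (mod 4).

Only the forward direction holds.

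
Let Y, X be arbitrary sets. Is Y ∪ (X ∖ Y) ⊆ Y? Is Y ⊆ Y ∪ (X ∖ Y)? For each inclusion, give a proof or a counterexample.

Forward inclusion. This inclusion fails. Take Y = ∅, X = {1}; then 1 ∈ Y ∪ (X ∖ Y) but 1 ∉ Y.

Reverse inclusion. Let x ∈ Y. Then either x ∈ Y and x ∉ X; or x ∈ Y ∩ X. In each case x ∈ Y ∪ (X ∖ Y), so Y ⊆ Y ∪ (X ∖ Y).

The sets are not equal: only the reverse inclusion holds.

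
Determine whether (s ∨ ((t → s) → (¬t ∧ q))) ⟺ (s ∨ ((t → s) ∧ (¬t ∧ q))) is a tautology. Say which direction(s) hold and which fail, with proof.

Only the converse holds.

Converse. Assume the antecedent. If s is true, s ∨ ((t → s) → (¬t ∧ q)) reduces to true regardless of the other variables. If s is false, the antecedent forces (t = F, s = F, q = T), and s ∨ ((t → s) → (¬t ∧ q)) holds there. Either way s ∨ ((t → s) → (¬t ∧ q)) holds.

Forward direction. This fails. Under t = T, s = F, q = F, the left side is true but the right side is false.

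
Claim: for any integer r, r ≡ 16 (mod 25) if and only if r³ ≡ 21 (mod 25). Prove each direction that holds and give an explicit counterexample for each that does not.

[⇒] Suppose r ≡ 16 (mod 25). Write r = 25j + 16. Then (25j + 16)³ = 15625j³ + 30000j² + 19200j + 4096 = 25(625j³ + 1200j² + 768j + 163) + 21, so r³ ≡ 21 (mod 25).

[⇐] Conversely, suppose r³ ≡ 21 (mod 25). The only residue r in {0, …, 24} with r³ ≡ 21 (mod 25) is r = 16, so r ≡ 16 (mod 25).

The biconditional holds.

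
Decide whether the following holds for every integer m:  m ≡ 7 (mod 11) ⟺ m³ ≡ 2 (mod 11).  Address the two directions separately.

Both implications hold.

Converse. Suppose m³ ≡ 2 (mod 11). The only residue r in {0, …, 10} with r³ ≡ 2 (mod 11) is r = 7, so m ≡ 7 (mod 11).

Forward direction. Suppose m ≡ 7 (mod 11). Write m = 11j + 7. Then (11j + 7)³ = 1331j³ + 2541j² + 1617j + 343 = 11(121j³ + 231j² + 147j + 31) + 2, so m³ ≡ 2 (mod 11).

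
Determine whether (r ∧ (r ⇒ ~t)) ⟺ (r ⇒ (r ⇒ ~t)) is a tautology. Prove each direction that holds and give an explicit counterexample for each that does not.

(⇐) This fails. Under t = F, r = F, the left side is false but the right side is true.

(⇒) Assume the antecedent. If t is true, the antecedent cannot hold. If t is false, r ⇒ (r ⇒ ~t) reduces to true regardless of the other variables. Either way r ⇒ (r ⇒ ~t) holds.

Not equivalent: only (⇒) holds.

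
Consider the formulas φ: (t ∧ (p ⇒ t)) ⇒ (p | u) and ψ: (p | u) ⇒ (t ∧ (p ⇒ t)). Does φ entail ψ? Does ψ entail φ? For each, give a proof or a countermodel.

Neither implication holds.

(⟹) This fails. Under p = T, u = F, t = F, the left side is true but the right side is false.

(⟸) This fails. Under p = F, u = F, t = T, the left side is false but the right side is true.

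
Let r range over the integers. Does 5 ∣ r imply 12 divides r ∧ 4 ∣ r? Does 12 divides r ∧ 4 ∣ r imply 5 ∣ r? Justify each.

(⇒) This fails: take r = 5. Certainly 5 ∣ 5, but 12 ∤ 5.

(⇐) This fails: take r = 12. Both 12 ∣ 12 and 4 ∣ 12, yet 12 is not a multiple of 5 (since 12 = 2·5 + 2), so 5 ∤ 12.

Neither implication holds.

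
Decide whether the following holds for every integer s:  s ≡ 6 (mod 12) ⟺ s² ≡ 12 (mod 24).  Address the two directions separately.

(⇒) Suppose s ≡ 6 (mod 12). Working modulo 24, s ∈ {6, 18}; for each such r, r² ≡ 12 (mod 24).

(⇐) Conversely, the residues r modulo 24 with r² ≡ 12 (mod 24) are exactly {6, 18}, and each is ≡ 6 (mod 12).

Both directions hold.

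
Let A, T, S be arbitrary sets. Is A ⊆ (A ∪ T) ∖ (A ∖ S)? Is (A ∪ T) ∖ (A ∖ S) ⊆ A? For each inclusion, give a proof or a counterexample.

Neither inclusion holds.

(⊆) This inclusion fails. Take A = {1}, T = ∅, S = ∅; then 1 ∈ A but 1 ∉ (A ∪ T) ∖ (A ∖ S).

(⊇) This inclusion fails. Take A = ∅, T = {1}, S = ∅; then 1 ∈ (A ∪ T) ∖ (A ∖ S) but 1 ∉ A.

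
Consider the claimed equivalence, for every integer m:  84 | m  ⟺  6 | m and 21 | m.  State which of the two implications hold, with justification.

Not equivalent: only (⇒) holds.

(⟹) If 84 ∣ m, write m = 84q. Since 84 = 14·6, m = 6·(14q), so 6 ∣ m; and since 84 = 4·21, m = 21·(4q), so 21 ∣ m.

(⟸) This fails: take m = 42. Both 6 ∣ 42 and 21 ∣ 42, yet 42 is not a multiple of 84 (since 42 = 0·84 + 42), so 84 ∤ 42.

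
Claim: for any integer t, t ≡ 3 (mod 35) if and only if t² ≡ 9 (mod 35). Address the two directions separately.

Only the forward direction holds.

(⟹) Suppose t ≡ 3 (mod 35). Write t = 35j + 3. Then (35j + 3)² = 1225j² + 210j + 9 = 35(35j² + 6j) + 9, so t² ≡ 9 (mod 35).

(⟸) This fails: take t = 17. Then 17² = 289 ≡ 9 (mod 35), yet 17 ≡ 17 (mod 35), not 3.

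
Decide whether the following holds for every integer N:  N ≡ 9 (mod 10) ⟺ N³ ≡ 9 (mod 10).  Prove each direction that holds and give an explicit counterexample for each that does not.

(⟹) Suppose N ≡ 9 (mod 10). Write N = 10j + 9. Then (10j + 9)³ = 1000j³ + 2700j² + 2430j + 729 = 10(100j³ + 270j² + 243j + 72) + 9, so N³ ≡ 9 (mod 10).

(⟸) For the converse, argue contrapositively. If N ≢ 9 (mod 10), then N is congruent to one of 0, 1, 2, 3, 4, 5, 6, 7, 8 modulo 10, and these give N³ ≡ 0, 1, 8, 7, 4, 5, 6, 3, 2 respectively — never 9.

Both directions hold; the statement is true.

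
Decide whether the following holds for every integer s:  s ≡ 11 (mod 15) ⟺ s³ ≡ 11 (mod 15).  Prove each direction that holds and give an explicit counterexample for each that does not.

The biconditional holds.

[⇒] Suppose s ≡ 11 (mod 15). Write s = 15j + 11. Then (15j + 11)³ = 3375j³ + 7425j² + 5445j + 1331 = 15(225j³ + 495j² + 363j + 88) + 11, so s³ ≡ 11 (mod 15).

[⇐] Conversely, suppose s³ ≡ 11 (mod 15). The only residue r in {0, …, 14} with r³ ≡ 11 (mod 15) is r = 11, so s ≡ 11 (mod 15).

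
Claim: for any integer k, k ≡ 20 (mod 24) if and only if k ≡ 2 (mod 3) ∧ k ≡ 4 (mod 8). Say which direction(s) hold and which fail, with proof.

[⇒] Suppose k ≡ 20 (mod 24); write k = 24j + 20. Since 3 ∣ 24, reducing mod 3 gives k ≡ 20 ≡ 2 (mod 3); since 8 ∣ 24, reducing mod 8 gives k ≡ 20 ≡ 4 (mod 8).

[⇐] Conversely, if k ≡ 2 (mod 3) and k ≡ 4 (mod 8), then by the Chinese remainder theorem k ≡ 20 (mod 24). This is exactly k ≡ 20 (mod 24).

Both directions hold; the statement is true.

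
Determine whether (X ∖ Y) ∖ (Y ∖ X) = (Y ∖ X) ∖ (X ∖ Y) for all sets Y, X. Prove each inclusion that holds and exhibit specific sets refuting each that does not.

(⊆) This inclusion fails. Take Y = ∅, X = {1}; then 1 ∈ (X ∖ Y) ∖ (Y ∖ X) but 1 ∉ (Y ∖ X) ∖ (X ∖ Y).

(⊇) This inclusion fails. Take Y = {1}, X = ∅; then 1 ∈ (Y ∖ X) ∖ (X ∖ Y) but 1 ∉ (X ∖ Y) ∖ (Y ∖ X).

(⊆) fails and (⊇) fails.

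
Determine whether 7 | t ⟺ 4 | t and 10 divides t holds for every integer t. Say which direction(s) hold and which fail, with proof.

Neither implication holds.

(→) This fails: take t = 7. Certainly 7 ∣ 7, but 4 ∤ 7.

(←) This fails: take t = 20. Both 4 ∣ 20 and 10 ∣ 20, yet 20 is not a multiple of 7 (since 20 = 2·7 + 6), so 7 ∤ 20.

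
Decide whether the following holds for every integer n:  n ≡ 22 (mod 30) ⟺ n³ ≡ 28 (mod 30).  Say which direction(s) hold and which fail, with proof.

(←) Suppose n³ ≡ 28 (mod 30). The only residue r in {0, …, 29} with r³ ≡ 28 (mod 30) is r = 22, so n ≡ 22 (mod 30).

(→) Suppose n ≡ 22 (mod 30). Write n = 30j + 22. Then (30j + 22)³ = 27000j³ + 59400j² + 43560j + 10648 = 30(900j³ + 1980j² + 1452j + 354) + 28, so n³ ≡ 28 (mod 30).

Both implications hold.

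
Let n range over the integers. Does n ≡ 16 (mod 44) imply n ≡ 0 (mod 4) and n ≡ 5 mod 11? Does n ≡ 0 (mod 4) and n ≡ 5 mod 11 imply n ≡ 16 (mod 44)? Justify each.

The biconditional holds.

(→) Suppose n ≡ 16 (mod 44); write n = 44j + 16. Since 4 ∣ 44, reducing mod 4 gives n ≡ 16 ≡ 0 (mod 4); since 11 ∣ 44, reducing mod 11 gives n ≡ 16 ≡ 5 (mod 11).

(←) Conversely, if n ≡ 0 (mod 4) and n ≡ 5 (mod 11), then by the Chinese remainder theorem n ≡ 16 (mod 44). This is exactly n ≡ 16 (mod 44).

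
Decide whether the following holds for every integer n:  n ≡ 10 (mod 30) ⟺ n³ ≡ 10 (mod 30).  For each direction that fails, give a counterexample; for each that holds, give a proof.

The biconditional holds.

(⟹) Suppose n ≡ 10 (mod 30). Write n = 30j + 10. Then (30j + 10)³ = 27000j³ + 27000j² + 9000j + 1000 = 30(900j³ + 900j² + 300j + 33) + 10, so n³ ≡ 10 (mod 30).

(⟸) Conversely, suppose n³ ≡ 10 (mod 30). The only residue r in {0, …, 29} with r³ ≡ 10 (mod 30) is r = 10, so n ≡ 10 (mod 30).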